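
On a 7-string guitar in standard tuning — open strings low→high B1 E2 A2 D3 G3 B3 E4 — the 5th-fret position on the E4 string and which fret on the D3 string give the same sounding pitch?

19

E4 at fret 5 is E4 + 5 semitones = A4.
The open D3 string is 14 semitones below the open E4, so the same pitch on the D3 string lies at fret 5 + 14 = 19.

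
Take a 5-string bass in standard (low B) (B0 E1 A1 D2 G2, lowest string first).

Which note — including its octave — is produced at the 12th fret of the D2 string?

D2 is MIDI 38. Adding 12 gives 50, which is D3.

D3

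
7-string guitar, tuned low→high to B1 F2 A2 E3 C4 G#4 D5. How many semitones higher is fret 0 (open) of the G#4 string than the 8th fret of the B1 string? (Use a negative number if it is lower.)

G#4 at fret 0 → G#4 (MIDI 68); B1 at fret 8 → G2 (MIDI 43).
68 − 43 = 25, so the two pitches are 25 semitones apart.

25 semitones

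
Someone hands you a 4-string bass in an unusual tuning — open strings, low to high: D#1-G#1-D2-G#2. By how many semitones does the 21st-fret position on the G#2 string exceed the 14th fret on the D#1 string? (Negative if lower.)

24 semitones

G#2 at fret 21 → F4 (MIDI 65); D#1 at fret 14 → F2 (MIDI 41).
65 − 41 = 24, so the two pitches are 24 semitones apart.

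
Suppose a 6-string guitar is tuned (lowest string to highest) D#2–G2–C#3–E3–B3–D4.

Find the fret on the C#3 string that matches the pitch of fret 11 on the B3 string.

Fret 11 on B3 is MIDI 59 + 11 = 70 (A#4). On the C#3 string (open MIDI 49), that pitch is 70 − 49 = fret 21.

21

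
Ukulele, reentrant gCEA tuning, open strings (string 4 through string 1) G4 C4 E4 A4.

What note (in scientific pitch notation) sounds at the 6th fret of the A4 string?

Each fret is one semitone, so A4 + 6 = D#5.
(Equivalently spelled Eb5.)

D#5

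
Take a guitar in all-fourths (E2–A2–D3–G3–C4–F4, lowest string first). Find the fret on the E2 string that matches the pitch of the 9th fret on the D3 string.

Fret 9 on D3 is MIDI 50 + 9 = 59 (B3). On the E2 string (open MIDI 40), that pitch is 59 − 40 = fret 19.

19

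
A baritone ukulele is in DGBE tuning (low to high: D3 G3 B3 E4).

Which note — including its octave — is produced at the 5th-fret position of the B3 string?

B3 is MIDI 59. Adding 5 gives 64, which is E4.

E4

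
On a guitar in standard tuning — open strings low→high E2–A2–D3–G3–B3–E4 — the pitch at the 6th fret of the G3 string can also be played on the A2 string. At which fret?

G3 at fret 6 is G3 + 6 semitones = C♯4.
The open A2 string is 10 semitones below the open G3, so the same pitch on the A2 string lies at fret 6 + 10 = 16.

16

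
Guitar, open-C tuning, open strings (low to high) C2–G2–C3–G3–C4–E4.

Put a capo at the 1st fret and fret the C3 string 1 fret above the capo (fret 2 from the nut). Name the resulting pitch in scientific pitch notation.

D3

The capo raises the open C3 by 1 semitone to C#3; fretting 1 more gives C3 + 1 + 1 = C3 + 2 semitones = D3.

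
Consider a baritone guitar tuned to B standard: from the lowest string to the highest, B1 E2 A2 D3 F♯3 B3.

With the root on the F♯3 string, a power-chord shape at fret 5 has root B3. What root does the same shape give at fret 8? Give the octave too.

Moving from fret 5 to fret 8 shifts the root by 3 semitones.
B3 up 3 semitones is D4.

D4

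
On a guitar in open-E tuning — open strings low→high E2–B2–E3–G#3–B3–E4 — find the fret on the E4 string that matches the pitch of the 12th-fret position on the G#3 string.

4

G#3 at fret 12 is G#3 + 12 semitones = G#4.
The open E4 string is 8 semitones above the open G#3, so the same pitch on the E4 string lies at fret 12 − 8 = 4.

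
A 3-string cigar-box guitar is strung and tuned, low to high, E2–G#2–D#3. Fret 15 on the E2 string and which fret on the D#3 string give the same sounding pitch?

4

Fret 15 on E2 is MIDI 40 + 15 = 55 (G3). On the D#3 string (open MIDI 51), that pitch is 55 − 51 = fret 4.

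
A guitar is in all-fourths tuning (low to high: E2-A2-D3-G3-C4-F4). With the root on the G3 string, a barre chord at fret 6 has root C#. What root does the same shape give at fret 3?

A#

Moving from fret 6 to fret 3 shifts the root by -3 semitones.
C# down 3 semitones is A#.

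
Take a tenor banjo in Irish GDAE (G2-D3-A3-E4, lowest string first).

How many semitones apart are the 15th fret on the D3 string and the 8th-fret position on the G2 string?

14 semitones

D3 at fret 15 → F4 (MIDI 65); G2 at fret 8 → D#3 (MIDI 51).
65 − 51 = 14, so the two pitches are 14 semitones apart, with F4 the higher.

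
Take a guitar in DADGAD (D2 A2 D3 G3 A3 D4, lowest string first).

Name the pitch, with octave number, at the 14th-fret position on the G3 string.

G3 is MIDI 55. Adding 14 gives 69, which is A4.

A4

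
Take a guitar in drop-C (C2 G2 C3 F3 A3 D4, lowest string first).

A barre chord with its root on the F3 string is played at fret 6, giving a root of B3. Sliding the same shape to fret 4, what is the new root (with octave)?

A3

Moving from fret 6 to fret 4 shifts the root by -2 semitones.
B3 down 2 semitones is A3.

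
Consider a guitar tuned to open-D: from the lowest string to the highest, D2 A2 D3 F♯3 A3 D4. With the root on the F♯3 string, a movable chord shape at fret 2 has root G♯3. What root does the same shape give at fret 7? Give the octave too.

Moving from fret 2 to fret 7 shifts the root by 5 semitones.
G♯3 up 5 semitones is C♯4.

C♯4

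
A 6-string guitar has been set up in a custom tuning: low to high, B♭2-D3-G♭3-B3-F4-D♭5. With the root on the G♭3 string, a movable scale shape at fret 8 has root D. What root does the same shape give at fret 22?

Moving from fret 8 to fret 22 shifts the root by 14 semitones.
D up 14 semitones is E.

E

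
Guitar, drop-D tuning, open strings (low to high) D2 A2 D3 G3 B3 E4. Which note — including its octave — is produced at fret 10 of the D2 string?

The open D2 string plus 10 semitones: D–D#–E–F–…–A#–B–C.
The walk passes from B into C once, so the octave number goes from 2 to 3.

C3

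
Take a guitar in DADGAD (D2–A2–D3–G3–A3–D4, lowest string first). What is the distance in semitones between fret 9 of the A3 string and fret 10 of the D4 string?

6 semitones

A3 at fret 9 → F#4 (MIDI 66); D4 at fret 10 → C5 (MIDI 72).
66 − 72 = -6, so the two pitches are 6 semitones apart, with C5 the higher.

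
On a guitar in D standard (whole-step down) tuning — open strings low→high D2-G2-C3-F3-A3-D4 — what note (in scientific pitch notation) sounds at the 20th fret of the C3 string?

Each fret is one semitone, so C3 + 20 = G♯4.

G♯4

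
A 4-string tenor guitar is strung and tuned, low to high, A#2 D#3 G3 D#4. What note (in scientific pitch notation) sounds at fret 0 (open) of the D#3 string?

D#3

Fret 0 is the open string itself, so the pitch is just D#3.
(Equivalently spelled Eb3.)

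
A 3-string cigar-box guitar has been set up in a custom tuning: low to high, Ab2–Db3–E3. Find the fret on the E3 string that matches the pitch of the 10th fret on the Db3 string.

7

Fret 10 on Db3 is MIDI 49 + 10 = 59 (B3). On the E3 string (open MIDI 52), that pitch is 59 − 52 = fret 7.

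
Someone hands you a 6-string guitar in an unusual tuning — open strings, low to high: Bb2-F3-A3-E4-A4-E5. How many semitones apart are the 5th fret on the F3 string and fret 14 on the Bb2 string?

2 semitones

F3 at fret 5 → Bb3 (MIDI 58); Bb2 at fret 14 → C4 (MIDI 60).
58 − 60 = -2, so the two pitches are 2 semitones apart, with C4 the higher.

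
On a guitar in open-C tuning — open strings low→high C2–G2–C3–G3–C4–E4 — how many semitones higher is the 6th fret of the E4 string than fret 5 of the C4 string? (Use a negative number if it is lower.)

5 semitones

E4 at fret 6 → A#4 (MIDI 70); C4 at fret 5 → F4 (MIDI 65).
70 − 65 = 5, so the two pitches are 5 semitones apart.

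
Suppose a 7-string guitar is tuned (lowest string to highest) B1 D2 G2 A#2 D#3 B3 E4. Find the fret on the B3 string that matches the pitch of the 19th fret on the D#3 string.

D#3 at fret 19 is D#3 + 19 semitones = A#4.
The open B3 string is 8 semitones above the open D#3, so the same pitch on the B3 string lies at fret 19 − 8 = 11.

11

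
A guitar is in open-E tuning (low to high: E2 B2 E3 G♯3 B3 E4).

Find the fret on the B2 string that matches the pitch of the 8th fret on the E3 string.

E3 at fret 8 is E3 + 8 semitones = C4.
The open B2 string is 5 semitones below the open E3, so the same pitch on the B2 string lies at fret 8 + 5 = 13.

13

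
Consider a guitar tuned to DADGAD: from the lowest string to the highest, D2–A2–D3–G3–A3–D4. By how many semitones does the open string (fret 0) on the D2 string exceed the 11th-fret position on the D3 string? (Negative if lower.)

-23 semitones

D2 at fret 0 → D2 (MIDI 38); D3 at fret 11 → C♯4 (MIDI 61).
38 − 61 = -23, so the two pitches are 23 semitones apart.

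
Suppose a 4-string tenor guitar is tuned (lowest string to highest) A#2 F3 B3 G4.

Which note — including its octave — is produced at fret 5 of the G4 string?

C5

Each fret is one semitone, so G4 + 5 = C5.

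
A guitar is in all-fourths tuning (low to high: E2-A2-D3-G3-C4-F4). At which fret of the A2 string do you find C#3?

C#3 is 4 semitones above the open A2 (A–A#–B–C–C#), so it sits at fret 4.

4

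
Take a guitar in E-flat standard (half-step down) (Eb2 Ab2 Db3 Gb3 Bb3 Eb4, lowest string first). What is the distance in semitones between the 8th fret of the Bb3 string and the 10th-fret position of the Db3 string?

Bb3 at fret 8 → Gb4 (MIDI 66); Db3 at fret 10 → B3 (MIDI 59).
66 − 59 = 7, so the two pitches are 7 semitones apart, with Gb4 the higher.

7 semitones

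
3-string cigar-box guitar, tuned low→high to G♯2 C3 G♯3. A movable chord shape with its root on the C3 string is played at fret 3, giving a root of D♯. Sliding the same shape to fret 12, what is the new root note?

Moving from fret 3 to fret 12 shifts the root by 9 semitones.
D♯ up 9 semitones is C.

C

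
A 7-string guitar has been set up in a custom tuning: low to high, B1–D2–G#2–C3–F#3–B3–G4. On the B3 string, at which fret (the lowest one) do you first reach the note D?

From B3, count semitones up the chromatic scale until reaching D: B–C–C#–D — 3 steps.

3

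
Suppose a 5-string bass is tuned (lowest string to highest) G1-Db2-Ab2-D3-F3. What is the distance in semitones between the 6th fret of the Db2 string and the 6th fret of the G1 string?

Db2 at fret 6 → G2 (MIDI 43); G1 at fret 6 → Db2 (MIDI 37).
43 − 37 = 6, so the two pitches are 6 semitones apart, with G2 the higher.

6 semitones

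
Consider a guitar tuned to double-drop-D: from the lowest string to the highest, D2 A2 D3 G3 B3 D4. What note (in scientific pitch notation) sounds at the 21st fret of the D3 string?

B4

Each fret is one semitone, so D3 + 21 = B4.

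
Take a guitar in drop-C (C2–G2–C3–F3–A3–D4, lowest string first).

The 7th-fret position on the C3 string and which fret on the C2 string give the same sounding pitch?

C3 at fret 7 is C3 + 7 semitones = G3.
The open C2 string is 12 semitones below the open C3, so the same pitch on the C2 string lies at fret 7 + 12 = 19.

19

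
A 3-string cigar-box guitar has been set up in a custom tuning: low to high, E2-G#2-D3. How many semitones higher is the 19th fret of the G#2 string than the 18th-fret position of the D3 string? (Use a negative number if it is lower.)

G#2 at fret 19 → D#4 (MIDI 63); D3 at fret 18 → G#4 (MIDI 68).
63 − 68 = -5, so the two pitches are 5 semitones apart.

-5 semitones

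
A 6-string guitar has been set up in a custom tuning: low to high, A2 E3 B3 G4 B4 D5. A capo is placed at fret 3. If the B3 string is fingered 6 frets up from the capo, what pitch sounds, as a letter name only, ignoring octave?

G#

The capo raises the open B3 by 3 semitones to D4; fretting 6 more gives B3 + 3 + 6 = B3 + 9 semitones, landing on G#.
(Also written Ab.)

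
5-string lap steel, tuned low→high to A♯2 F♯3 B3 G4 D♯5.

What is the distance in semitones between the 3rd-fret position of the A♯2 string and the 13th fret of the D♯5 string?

39 semitones

A♯2 at fret 3 → C♯3 (MIDI 49); D♯5 at fret 13 → E6 (MIDI 88).
49 − 88 = -39, so the two pitches are 39 semitones apart, with E6 the higher.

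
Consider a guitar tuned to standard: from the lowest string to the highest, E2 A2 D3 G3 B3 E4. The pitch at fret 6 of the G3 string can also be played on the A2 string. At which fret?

Fret 6 on G3 is MIDI 55 + 6 = 61 (C#4). On the A2 string (open MIDI 45), that pitch is 61 − 45 = fret 16.

16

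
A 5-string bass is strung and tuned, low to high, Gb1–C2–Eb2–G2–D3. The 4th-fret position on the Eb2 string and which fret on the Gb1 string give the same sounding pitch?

Fret 4 on Eb2 is MIDI 39 + 4 = 43 (G2). On the Gb1 string (open MIDI 30), that pitch is 43 − 30 = fret 13.

13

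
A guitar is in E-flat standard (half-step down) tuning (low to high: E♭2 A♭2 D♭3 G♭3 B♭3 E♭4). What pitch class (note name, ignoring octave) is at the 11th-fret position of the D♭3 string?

C

Each fret is one semitone, so D♭3 + 11 = C.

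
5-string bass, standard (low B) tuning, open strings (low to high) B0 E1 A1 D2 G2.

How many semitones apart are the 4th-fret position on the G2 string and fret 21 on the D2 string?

G2 at fret 4 → B2 (MIDI 47); D2 at fret 21 → B3 (MIDI 59).
47 − 59 = -12, so the two pitches are 12 semitones apart, with B3 the higher.

12 semitones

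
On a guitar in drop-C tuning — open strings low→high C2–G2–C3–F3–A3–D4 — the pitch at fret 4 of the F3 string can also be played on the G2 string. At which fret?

14

Fret 4 on F3 is MIDI 53 + 4 = 57 (A3). On the G2 string (open MIDI 43), that pitch is 57 − 43 = fret 14.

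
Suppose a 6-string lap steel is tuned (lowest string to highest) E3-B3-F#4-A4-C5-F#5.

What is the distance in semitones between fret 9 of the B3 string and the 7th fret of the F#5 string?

17 semitones

B3 at fret 9 → G#4 (MIDI 68); F#5 at fret 7 → C#6 (MIDI 85).
68 − 85 = -17, so the two pitches are 17 semitones apart, with C#6 the higher.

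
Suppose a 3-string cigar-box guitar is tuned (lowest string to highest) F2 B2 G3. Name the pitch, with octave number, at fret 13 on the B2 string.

C4

B2 is MIDI 47. Adding 13 gives 60, which is C4.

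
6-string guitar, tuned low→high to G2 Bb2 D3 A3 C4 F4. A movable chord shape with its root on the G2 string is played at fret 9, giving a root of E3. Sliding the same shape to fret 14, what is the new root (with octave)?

A3

Moving from fret 9 to fret 14 shifts the root by 5 semitones.
E3 up 5 semitones is A3.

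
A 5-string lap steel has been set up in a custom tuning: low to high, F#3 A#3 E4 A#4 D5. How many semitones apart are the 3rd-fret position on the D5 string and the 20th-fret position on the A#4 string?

D5 at fret 3 → F5 (MIDI 77); A#4 at fret 20 → F#6 (MIDI 90).
77 − 90 = -13, so the two pitches are 13 semitones apart, with F#6 the higher.

13 semitones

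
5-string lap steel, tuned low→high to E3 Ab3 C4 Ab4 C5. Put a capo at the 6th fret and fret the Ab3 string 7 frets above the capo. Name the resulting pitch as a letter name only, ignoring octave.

A

The capo raises the open Ab3 by 6 semitones to D4; fretting 7 more gives Ab3 + 6 + 7 = Ab3 + 13 semitones, landing on A.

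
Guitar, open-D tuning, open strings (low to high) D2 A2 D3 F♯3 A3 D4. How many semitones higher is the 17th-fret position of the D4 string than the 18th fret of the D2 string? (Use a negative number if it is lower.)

D4 at fret 17 → G5 (MIDI 79); D2 at fret 18 → G♯3 (MIDI 56).
79 − 56 = 23, so the two pitches are 23 semitones apart.

23 semitones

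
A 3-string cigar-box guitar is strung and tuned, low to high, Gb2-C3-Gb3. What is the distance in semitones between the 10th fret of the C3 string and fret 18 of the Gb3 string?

14 semitones

C3 at fret 10 → Bb3 (MIDI 58); Gb3 at fret 18 → C5 (MIDI 72).
58 − 72 = -14, so the two pitches are 14 semitones apart, with C5 the higher.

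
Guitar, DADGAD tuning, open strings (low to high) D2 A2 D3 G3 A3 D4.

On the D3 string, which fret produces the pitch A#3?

A#3 is 8 semitones above the open D3 (D–D#–E–F–F#–G–G#–A–A#), so it sits at fret 8.

8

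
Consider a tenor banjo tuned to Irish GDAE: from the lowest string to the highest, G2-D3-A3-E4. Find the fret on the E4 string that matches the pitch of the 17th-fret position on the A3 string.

10

Fret 17 on A3 is MIDI 57 + 17 = 74 (D5). On the E4 string (open MIDI 64), that pitch is 74 − 64 = fret 10.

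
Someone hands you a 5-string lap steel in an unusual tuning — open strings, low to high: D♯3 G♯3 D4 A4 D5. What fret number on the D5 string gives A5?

7

A5 is 7 semitones above the open D5 (D–D#–E–F–F#–G–G#–A), so it sits at fret 7.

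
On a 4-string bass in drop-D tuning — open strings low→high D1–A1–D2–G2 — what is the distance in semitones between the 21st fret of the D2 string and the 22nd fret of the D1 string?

11 semitones

D2 at fret 21 → B3 (MIDI 59); D1 at fret 22 → C3 (MIDI 48).
59 − 48 = 11, so the two pitches are 11 semitones apart, with B3 the higher.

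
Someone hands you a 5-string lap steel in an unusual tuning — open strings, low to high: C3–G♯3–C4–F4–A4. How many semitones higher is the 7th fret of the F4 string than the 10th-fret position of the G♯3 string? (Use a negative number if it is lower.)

6 semitones

F4 at fret 7 → C5 (MIDI 72); G♯3 at fret 10 → F♯4 (MIDI 66).
72 − 66 = 6, so the two pitches are 6 semitones apart.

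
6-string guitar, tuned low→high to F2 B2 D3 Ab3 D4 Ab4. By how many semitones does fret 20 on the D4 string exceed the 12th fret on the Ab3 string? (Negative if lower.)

14 semitones

D4 at fret 20 → Bb5 (MIDI 82); Ab3 at fret 12 → Ab4 (MIDI 68).
82 − 68 = 14, so the two pitches are 14 semitones apart.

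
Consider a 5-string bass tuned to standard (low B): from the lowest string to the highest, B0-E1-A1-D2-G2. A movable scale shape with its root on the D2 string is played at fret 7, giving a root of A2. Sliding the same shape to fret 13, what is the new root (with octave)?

Moving from fret 7 to fret 13 shifts the root by 6 semitones.
A2 up 6 semitones is D♯3.

D♯3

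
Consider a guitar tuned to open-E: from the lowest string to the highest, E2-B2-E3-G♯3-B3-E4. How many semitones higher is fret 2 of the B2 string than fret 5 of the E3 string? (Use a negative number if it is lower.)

B2 at fret 2 → C♯3 (MIDI 49); E3 at fret 5 → A3 (MIDI 57).
49 − 57 = -8, so the two pitches are 8 semitones apart.

-8 semitones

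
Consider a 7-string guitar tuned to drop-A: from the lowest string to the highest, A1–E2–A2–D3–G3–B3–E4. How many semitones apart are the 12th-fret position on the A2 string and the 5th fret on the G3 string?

A2 at fret 12 → A3 (MIDI 57); G3 at fret 5 → C4 (MIDI 60).
57 − 60 = -3, so the two pitches are 3 semitones apart, with C4 the higher.

3 semitones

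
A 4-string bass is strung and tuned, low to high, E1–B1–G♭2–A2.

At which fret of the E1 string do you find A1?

5

A1 is 5 semitones above the open E1 (E–F–Gb–G–Ab–A), so it sits at fret 5.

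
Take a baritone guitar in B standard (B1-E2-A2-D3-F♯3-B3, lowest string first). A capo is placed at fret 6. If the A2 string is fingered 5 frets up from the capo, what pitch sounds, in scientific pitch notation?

G♯3

The capo raises the open A2 by 6 semitones to D♯3; fretting 5 more gives A2 + 6 + 5 = A2 + 11 semitones = G♯3.
(Also written A♭.)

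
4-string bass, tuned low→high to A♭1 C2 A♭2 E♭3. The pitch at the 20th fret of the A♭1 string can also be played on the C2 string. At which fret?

A♭1 at fret 20 is A♭1 + 20 semitones = E3.
The open C2 string is 4 semitones above the open A♭1, so the same pitch on the C2 string lies at fret 20 − 4 = 16.

16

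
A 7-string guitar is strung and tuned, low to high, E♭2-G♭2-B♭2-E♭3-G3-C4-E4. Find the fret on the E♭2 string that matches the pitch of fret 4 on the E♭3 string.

Fret 4 on E♭3 is MIDI 51 + 4 = 55 (G3). On the E♭2 string (open MIDI 39), that pitch is 55 − 39 = fret 16.

16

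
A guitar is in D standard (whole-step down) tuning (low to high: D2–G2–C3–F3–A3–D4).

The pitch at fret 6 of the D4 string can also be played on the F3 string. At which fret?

D4 at fret 6 is D4 + 6 semitones = G♯4.
The open F3 string is 9 semitones below the open D4, so the same pitch on the F3 string lies at fret 6 + 9 = 15.

15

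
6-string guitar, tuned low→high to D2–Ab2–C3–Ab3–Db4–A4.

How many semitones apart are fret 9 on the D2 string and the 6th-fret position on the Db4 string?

D2 at fret 9 → B2 (MIDI 47); Db4 at fret 6 → G4 (MIDI 67).
47 − 67 = -20, so the two pitches are 20 semitones apart, with G4 the higher.

20 semitones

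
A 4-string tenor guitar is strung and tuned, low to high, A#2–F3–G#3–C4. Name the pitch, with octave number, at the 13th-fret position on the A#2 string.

Each fret is one semitone, so A#2 + 13 = B3.

B3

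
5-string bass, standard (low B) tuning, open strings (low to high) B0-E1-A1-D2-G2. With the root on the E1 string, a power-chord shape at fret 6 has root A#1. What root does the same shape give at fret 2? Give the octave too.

F#1

Moving from fret 6 to fret 2 shifts the root by -4 semitones.
A#1 down 4 semitones is F#1.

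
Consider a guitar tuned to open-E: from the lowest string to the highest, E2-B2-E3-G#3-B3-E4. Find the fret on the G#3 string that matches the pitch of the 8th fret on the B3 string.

Fret 8 on B3 is MIDI 59 + 8 = 67 (G4). On the G#3 string (open MIDI 56), that pitch is 67 − 56 = fret 11.

11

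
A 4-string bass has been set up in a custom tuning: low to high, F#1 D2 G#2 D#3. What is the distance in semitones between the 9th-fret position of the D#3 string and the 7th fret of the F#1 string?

23 semitones

D#3 at fret 9 → C4 (MIDI 60); F#1 at fret 7 → C#2 (MIDI 37).
60 − 37 = 23, so the two pitches are 23 semitones apart, with C4 the higher.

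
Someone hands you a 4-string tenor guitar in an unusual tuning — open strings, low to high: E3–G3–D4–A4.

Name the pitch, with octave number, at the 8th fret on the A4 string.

F5

A4 is MIDI 69. Adding 8 gives 77, which is F5.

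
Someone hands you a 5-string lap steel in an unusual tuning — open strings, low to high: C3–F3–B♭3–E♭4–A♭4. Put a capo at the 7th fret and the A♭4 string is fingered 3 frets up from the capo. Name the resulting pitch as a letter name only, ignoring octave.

The capo raises the open A♭4 by 7 semitones to E♭5; fretting 3 more gives A♭4 + 7 + 3 = A♭4 + 10 semitones, landing on G♭.

G♭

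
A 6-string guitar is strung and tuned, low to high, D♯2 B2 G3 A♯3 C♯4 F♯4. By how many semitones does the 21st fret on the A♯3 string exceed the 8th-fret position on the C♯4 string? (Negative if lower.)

A♯3 at fret 21 → G5 (MIDI 79); C♯4 at fret 8 → A4 (MIDI 69).
79 − 69 = 10, so the two pitches are 10 semitones apart.

10 semitones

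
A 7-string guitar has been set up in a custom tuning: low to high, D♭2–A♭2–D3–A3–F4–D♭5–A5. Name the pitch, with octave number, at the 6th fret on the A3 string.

A3 is MIDI 57. Adding 6 gives 63, which is E♭4.
(Equivalently spelled D♯4.)

E♭4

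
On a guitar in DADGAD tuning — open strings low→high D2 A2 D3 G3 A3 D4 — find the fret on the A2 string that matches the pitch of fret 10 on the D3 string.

D3 at fret 10 is D3 + 10 semitones = C4.
The open A2 string is 5 semitones below the open D3, so the same pitch on the A2 string lies at fret 10 + 5 = 15.

15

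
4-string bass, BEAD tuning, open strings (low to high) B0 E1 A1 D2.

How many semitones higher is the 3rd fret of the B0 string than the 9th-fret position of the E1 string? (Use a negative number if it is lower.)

-11 semitones

B0 at fret 3 → D1 (MIDI 26); E1 at fret 9 → C#2 (MIDI 37).
26 − 37 = -11, so the two pitches are 11 semitones apart.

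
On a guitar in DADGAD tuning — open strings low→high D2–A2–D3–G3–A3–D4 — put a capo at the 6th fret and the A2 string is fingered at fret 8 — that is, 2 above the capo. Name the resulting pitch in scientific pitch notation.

The capo raises the open A2 by 6 semitones to D♯3; fretting 2 more gives A2 + 6 + 2 = A2 + 8 semitones = F3.

F3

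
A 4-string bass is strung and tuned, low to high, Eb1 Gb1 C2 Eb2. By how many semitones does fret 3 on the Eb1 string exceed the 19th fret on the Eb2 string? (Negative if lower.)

Eb1 at fret 3 → Gb1 (MIDI 30); Eb2 at fret 19 → Bb3 (MIDI 58).
30 − 58 = -28, so the two pitches are 28 semitones apart.

-28 semitones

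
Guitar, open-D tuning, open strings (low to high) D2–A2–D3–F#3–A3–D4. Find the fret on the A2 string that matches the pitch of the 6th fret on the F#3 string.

15

Fret 6 on F#3 is MIDI 54 + 6 = 60 (C4). On the A2 string (open MIDI 45), that pitch is 60 − 45 = fret 15.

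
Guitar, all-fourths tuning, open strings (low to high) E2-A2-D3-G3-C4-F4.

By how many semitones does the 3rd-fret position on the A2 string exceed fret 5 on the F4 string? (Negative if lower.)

A2 at fret 3 → C3 (MIDI 48); F4 at fret 5 → A#4 (MIDI 70).
48 − 70 = -22, so the two pitches are 22 semitones apart.

-22 semitones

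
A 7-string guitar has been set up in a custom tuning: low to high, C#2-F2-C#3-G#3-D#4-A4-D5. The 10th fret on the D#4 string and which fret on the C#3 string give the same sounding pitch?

D#4 at fret 10 is D#4 + 10 semitones = C#5.
The open C#3 string is 14 semitones below the open D#4, so the same pitch on the C#3 string lies at fret 10 + 14 = 24.

24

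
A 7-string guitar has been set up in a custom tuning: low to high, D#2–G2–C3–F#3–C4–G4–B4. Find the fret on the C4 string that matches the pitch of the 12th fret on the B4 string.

Fret 12 on B4 is MIDI 71 + 12 = 83 (B5). On the C4 string (open MIDI 60), that pitch is 83 − 60 = fret 23.

23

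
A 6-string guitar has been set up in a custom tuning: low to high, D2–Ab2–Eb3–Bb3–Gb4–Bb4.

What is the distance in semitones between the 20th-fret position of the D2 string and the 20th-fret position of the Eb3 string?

D2 at fret 20 → Bb3 (MIDI 58); Eb3 at fret 20 → B4 (MIDI 71).
58 − 71 = -13, so the two pitches are 13 semitones apart, with B4 the higher.

13 semitones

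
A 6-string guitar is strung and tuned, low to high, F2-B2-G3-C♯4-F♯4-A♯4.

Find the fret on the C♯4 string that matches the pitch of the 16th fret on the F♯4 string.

Fret 16 on F♯4 is MIDI 66 + 16 = 82 (A♯5). On the C♯4 string (open MIDI 61), that pitch is 82 − 61 = fret 21.

21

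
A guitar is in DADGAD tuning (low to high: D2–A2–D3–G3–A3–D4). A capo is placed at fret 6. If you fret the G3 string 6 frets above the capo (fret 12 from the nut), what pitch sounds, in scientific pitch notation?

The capo raises the open G3 by 6 semitones to C#4; fretting 6 more gives G3 + 6 + 6 = G3 + 12 semitones = G4.

G4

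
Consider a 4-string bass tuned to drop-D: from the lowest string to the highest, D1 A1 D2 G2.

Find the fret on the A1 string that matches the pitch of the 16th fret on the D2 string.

Fret 16 on D2 is MIDI 38 + 16 = 54 (F♯3). On the A1 string (open MIDI 33), that pitch is 54 − 33 = fret 21.

21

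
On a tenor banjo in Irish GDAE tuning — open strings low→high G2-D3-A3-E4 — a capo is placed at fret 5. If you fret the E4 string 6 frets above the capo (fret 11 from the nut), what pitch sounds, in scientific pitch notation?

D#5

The capo raises the open E4 by 5 semitones to A4; fretting 6 more gives E4 + 5 + 6 = E4 + 11 semitones = D#5.
(Also written Eb.)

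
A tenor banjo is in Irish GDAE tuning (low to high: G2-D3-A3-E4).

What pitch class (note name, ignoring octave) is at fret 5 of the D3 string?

D3 is MIDI 50. Adding 5 gives 55; 55 mod 12 = 7, i.e. G.

G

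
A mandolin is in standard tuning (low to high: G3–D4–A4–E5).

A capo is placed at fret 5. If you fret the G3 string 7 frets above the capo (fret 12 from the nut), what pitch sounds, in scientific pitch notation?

The capo raises the open G3 by 5 semitones to C4; fretting 7 more gives G3 + 5 + 7 = G3 + 12 semitones = G4.

G4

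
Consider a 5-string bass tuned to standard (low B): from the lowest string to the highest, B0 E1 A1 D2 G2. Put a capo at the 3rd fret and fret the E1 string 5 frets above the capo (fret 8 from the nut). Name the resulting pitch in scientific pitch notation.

C2

The capo raises the open E1 by 3 semitones to G1; fretting 5 more gives E1 + 3 + 5 = E1 + 8 semitones = C2.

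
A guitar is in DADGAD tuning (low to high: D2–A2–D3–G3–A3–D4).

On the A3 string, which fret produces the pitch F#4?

F#4 is 9 semitones above the open A3 (A–A#–B–C–C#–D–D#–E–F–F#), so it sits at fret 9.

9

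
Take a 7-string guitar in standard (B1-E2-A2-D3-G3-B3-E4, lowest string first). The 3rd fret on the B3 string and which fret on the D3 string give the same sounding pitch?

B3 at fret 3 is B3 + 3 semitones = D4.
The open D3 string is 9 semitones below the open B3, so the same pitch on the D3 string lies at fret 3 + 9 = 12.

12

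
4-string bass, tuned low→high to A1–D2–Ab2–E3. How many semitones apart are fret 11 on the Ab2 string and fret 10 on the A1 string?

12 semitones

Ab2 at fret 11 → G3 (MIDI 55); A1 at fret 10 → G2 (MIDI 43).
55 − 43 = 12, so the two pitches are 12 semitones apart, with G3 the higher.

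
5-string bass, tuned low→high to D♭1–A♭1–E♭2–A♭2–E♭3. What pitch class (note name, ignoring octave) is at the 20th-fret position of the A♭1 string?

E

A♭1 is MIDI 32. Adding 20 gives 52; 52 mod 12 = 4, i.e. E.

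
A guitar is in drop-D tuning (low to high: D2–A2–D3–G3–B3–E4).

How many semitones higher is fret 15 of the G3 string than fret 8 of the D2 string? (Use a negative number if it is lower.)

24 semitones

G3 at fret 15 → A#4 (MIDI 70); D2 at fret 8 → A#2 (MIDI 46).
70 − 46 = 24, so the two pitches are 24 semitones apart.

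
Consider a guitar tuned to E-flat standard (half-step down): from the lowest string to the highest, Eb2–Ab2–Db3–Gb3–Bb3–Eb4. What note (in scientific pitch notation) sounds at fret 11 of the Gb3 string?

Each fret is one semitone, so Gb3 + 11 = F4.

F4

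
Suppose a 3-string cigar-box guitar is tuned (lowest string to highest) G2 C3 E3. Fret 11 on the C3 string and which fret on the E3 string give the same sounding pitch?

C3 at fret 11 is C3 + 11 semitones = B3.
The open E3 string is 4 semitones above the open C3, so the same pitch on the E3 string lies at fret 11 − 4 = 7.

7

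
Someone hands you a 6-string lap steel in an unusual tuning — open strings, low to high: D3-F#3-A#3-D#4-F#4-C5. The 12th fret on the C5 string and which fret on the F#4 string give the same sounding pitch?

18

Fret 12 on C5 is MIDI 72 + 12 = 84 (C6). On the F#4 string (open MIDI 66), that pitch is 84 − 66 = fret 18.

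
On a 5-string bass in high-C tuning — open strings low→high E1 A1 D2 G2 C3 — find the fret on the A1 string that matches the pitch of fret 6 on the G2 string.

G2 at fret 6 is G2 + 6 semitones = C♯3.
The open A1 string is 10 semitones below the open G2, so the same pitch on the A1 string lies at fret 6 + 10 = 16.

16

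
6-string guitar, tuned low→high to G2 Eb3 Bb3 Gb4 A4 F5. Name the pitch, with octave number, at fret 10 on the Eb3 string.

Db4

The open Eb3 string plus 10 semitones: Eb–E–F–Gb–…–B–C–Db.
The walk passes from B into C once, so the octave number goes from 3 to 4.
(Equivalently spelled C#4.)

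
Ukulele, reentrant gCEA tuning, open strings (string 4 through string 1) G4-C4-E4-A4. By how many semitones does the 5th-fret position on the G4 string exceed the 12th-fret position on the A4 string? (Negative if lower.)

G4 at fret 5 → C5 (MIDI 72); A4 at fret 12 → A5 (MIDI 81).
72 − 81 = -9, so the two pitches are 9 semitones apart.

-9 semitones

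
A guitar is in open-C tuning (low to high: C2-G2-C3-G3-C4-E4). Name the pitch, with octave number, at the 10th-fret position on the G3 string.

Each fret is one semitone, so G3 + 10 = F4.

F4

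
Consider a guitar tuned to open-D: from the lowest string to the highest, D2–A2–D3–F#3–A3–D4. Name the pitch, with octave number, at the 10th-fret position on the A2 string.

G3

The open A2 string plus 10 semitones: A–A#–B–C–…–F–F#–G.
The walk passes from B into C once, so the octave number goes from 2 to 3.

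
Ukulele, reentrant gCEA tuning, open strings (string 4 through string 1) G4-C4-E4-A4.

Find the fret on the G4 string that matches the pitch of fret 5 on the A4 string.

A4 at fret 5 is A4 + 5 semitones = D5.
The open G4 string is 2 semitones below the open A4, so the same pitch on the G4 string lies at fret 5 + 2 = 7.

7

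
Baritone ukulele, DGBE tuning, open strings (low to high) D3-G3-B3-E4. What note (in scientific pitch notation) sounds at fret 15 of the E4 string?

E4 is MIDI 64. Adding 15 gives 79, which is G5.

G5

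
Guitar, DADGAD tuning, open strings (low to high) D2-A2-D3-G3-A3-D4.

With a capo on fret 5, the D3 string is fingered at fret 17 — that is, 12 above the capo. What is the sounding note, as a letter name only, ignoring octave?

The capo raises the open D3 by 5 semitones to G3; fretting 12 more gives D3 + 5 + 12 = D3 + 17 semitones, landing on G.

G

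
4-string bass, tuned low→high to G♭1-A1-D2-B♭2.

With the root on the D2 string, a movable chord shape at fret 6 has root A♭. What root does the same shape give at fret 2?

Moving from fret 6 to fret 2 shifts the root by -4 semitones.
A♭ down 4 semitones is E.

E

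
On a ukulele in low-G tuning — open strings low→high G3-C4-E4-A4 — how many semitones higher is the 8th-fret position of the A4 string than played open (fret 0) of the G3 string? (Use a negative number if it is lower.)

A4 at fret 8 → F5 (MIDI 77); G3 at fret 0 → G3 (MIDI 55).
77 − 55 = 22, so the two pitches are 22 semitones apart.

22 semitones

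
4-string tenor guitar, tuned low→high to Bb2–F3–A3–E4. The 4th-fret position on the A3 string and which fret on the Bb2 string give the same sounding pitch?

15

A3 at fret 4 is A3 + 4 semitones = Db4.
The open Bb2 string is 11 semitones below the open A3, so the same pitch on the Bb2 string lies at fret 4 + 11 = 15.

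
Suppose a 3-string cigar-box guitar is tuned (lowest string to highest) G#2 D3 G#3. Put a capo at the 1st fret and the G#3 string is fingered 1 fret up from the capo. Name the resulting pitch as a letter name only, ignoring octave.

The capo raises the open G#3 by 1 semitone to A3; fretting 1 more gives G#3 + 1 + 1 = G#3 + 2 semitones, landing on A#.

A#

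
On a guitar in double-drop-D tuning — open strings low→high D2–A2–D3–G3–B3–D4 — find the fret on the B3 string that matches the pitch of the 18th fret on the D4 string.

21

Fret 18 on D4 is MIDI 62 + 18 = 80 (G#5). On the B3 string (open MIDI 59), that pitch is 80 − 59 = fret 21.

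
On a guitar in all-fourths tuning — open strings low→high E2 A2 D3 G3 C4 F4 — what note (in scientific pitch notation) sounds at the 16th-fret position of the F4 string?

F4 is MIDI 65. Adding 16 gives 81, which is A5.

A5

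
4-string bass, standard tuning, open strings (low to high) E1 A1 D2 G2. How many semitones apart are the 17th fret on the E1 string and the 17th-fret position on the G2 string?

E1 at fret 17 → A2 (MIDI 45); G2 at fret 17 → C4 (MIDI 60).
45 − 60 = -15, so the two pitches are 15 semitones apart, with C4 the higher.

15 semitones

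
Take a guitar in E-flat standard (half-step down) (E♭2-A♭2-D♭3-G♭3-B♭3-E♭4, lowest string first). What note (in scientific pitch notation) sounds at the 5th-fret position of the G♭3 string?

Each fret is one semitone, so G♭3 + 5 = B3.

B3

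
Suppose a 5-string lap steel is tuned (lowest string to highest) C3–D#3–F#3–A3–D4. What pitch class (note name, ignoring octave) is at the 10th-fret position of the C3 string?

C3 is MIDI 48. Adding 10 gives 58; 58 mod 12 = 10, i.e. A#.

A#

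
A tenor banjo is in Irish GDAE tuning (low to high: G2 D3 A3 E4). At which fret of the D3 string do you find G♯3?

G♯3 is 6 semitones above the open D3 (D–D#–E–F–F#–G–G#), so it sits at fret 6.

6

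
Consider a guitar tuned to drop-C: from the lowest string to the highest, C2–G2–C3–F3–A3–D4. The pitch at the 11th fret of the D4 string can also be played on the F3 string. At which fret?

20

Fret 11 on D4 is MIDI 62 + 11 = 73 (C#5). On the F3 string (open MIDI 53), that pitch is 73 − 53 = fret 20.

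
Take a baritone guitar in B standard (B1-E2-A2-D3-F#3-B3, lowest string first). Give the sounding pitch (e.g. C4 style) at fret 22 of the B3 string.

B3 is MIDI 59. Adding 22 gives 81, which is A5.

A5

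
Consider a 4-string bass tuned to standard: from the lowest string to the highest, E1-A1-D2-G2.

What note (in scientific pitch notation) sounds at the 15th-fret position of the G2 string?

A#3

Each fret is one semitone, so G2 + 15 = A#3.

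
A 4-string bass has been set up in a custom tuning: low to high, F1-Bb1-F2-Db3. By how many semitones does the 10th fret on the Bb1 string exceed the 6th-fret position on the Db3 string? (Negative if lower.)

-11 semitones

Bb1 at fret 10 → Ab2 (MIDI 44); Db3 at fret 6 → G3 (MIDI 55).
44 − 55 = -11, so the two pitches are 11 semitones apart.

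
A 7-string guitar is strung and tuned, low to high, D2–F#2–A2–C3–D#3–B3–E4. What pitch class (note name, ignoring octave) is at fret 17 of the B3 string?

E

The open B3 string plus 17 semitones: B–C–C#–D–…–D–D#–E.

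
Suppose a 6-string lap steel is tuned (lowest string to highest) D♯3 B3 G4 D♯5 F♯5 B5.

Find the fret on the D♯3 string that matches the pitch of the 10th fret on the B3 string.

18

B3 at fret 10 is B3 + 10 semitones = A4.
The open D♯3 string is 8 semitones below the open B3, so the same pitch on the D♯3 string lies at fret 10 + 8 = 18.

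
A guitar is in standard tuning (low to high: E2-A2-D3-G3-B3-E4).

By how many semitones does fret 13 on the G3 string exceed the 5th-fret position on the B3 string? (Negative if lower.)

4 semitones

G3 at fret 13 → G#4 (MIDI 68); B3 at fret 5 → E4 (MIDI 64).
68 − 64 = 4, so the two pitches are 4 semitones apart.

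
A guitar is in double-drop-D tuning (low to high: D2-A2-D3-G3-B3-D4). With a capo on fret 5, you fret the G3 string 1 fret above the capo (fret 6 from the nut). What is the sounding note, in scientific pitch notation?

C♯4

The capo raises the open G3 by 5 semitones to C4; fretting 1 more gives G3 + 5 + 1 = G3 + 6 semitones = C♯4.
(Also written D♭.)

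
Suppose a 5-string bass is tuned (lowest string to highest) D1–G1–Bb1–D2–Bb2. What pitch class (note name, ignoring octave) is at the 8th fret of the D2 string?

Each fret is one semitone, so D2 + 8 = Bb.
(Equivalently spelled A#.)

Bb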